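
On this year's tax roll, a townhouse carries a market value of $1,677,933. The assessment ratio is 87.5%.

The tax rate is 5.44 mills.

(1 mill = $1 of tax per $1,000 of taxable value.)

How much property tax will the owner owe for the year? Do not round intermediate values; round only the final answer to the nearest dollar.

Assessed value = $1,677,933 × 0.875 = $1,468,191.375
Tax = $1,468,191.375 × 0.00544 = $7,986.96108

$7,987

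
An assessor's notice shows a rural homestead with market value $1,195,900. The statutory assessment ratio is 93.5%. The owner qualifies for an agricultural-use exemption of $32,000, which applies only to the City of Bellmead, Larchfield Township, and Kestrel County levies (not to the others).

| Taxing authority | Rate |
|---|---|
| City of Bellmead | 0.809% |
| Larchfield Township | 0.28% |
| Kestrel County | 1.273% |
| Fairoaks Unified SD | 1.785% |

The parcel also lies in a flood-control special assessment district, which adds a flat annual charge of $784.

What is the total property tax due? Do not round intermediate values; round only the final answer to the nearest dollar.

Assessed value = $1,195,900 × 0.935 = $1,118,166.5
City of Bellmead: ($1,118,166.5 − $32,000) × 0.00809 = $1,086,166.5 × 0.00809 = $8,787.086985
Larchfield Township: ($1,118,166.5 − $32,000) × 0.0028 = $1,086,166.5 × 0.0028 = $3,041.2662
Kestrel County: ($1,118,166.5 − $32,000) × 0.01273 = $1,086,166.5 × 0.01273 = $13,826.899545
Fairoaks Unified SD: $1,118,166.5 × 0.01785 = $19,959.272025
Levies subtotal = $45,614.524755
Total = $45,614.524755 + $784 = $46,398.524755

$46,399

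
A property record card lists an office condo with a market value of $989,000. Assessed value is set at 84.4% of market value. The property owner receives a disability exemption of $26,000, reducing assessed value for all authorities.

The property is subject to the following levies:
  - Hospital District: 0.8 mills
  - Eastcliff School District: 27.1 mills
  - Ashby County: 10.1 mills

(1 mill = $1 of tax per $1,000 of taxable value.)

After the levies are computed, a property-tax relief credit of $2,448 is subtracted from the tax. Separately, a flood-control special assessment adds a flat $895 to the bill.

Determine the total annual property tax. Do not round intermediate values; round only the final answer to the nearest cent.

$29,178.21

Assessed value = $989,000 × 0.844 = $834,716
Taxable value = $834,716 − $26,000 = $808,716
Hospital District: $808,716 × 0.0008 = $646.9728
Eastcliff School District: $808,716 × 0.0271 = $21,916.2036
Ashby County: $808,716 × 0.0101 = $8,168.0316
Levies subtotal = $30,731.208
After credit = $30,731.208 − $2,448 = $28,283.208
Total = $28,283.208 + $895 = $29,178.208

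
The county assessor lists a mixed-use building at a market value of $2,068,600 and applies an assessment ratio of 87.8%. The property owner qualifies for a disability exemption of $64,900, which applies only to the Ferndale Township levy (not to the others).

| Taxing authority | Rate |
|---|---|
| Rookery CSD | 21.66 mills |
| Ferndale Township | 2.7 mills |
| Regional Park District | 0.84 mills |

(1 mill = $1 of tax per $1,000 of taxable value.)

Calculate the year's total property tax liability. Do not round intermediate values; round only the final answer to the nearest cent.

$45,593.79

Assessed value = $2,068,600 × 0.878 = $1,816,230.8
Rookery CSD: $1,816,230.8 × 0.02166 = $39,339.559128
Ferndale Township: ($1,816,230.8 − $64,900) × 0.0027 = $1,751,330.8 × 0.0027 = $4,728.59316
Regional Park District: $1,816,230.8 × 0.00084 = $1,525.633872
Total = $45,593.78616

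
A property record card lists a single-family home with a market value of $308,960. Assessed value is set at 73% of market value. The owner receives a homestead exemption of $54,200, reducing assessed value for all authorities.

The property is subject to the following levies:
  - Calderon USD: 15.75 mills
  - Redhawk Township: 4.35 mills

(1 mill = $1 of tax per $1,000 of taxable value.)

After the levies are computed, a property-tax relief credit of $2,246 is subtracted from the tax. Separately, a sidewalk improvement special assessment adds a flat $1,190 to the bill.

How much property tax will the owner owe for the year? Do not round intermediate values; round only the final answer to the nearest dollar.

$2,388

Assessed value = $308,960 × 0.73 = $225,540.8
Taxable value = $225,540.8 − $54,200 = $171,340.8
Calderon USD: $171,340.8 × 0.01575 = $2,698.6176
Redhawk Township: $171,340.8 × 0.00435 = $745.33248
Levies subtotal = $3,443.95008
After credit = $3,443.95008 − $2,246 = $1,197.95008
Total = $1,197.95008 + $1,190 = $2,387.95008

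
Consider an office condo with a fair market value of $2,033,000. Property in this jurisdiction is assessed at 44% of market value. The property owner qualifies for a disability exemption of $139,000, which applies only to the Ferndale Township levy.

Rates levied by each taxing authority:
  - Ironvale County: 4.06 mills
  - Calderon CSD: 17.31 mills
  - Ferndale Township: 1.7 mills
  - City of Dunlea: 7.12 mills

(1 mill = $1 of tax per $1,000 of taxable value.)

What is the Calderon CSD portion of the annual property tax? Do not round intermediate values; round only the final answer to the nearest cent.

Assessed value = $2,033,000 × 0.44 = $894,520
Calderon CSD taxable value = $894,520 (exemption does not apply)
Calderon CSD levy = $894,520 × 0.01731 = $15,484.1412

$15,484.14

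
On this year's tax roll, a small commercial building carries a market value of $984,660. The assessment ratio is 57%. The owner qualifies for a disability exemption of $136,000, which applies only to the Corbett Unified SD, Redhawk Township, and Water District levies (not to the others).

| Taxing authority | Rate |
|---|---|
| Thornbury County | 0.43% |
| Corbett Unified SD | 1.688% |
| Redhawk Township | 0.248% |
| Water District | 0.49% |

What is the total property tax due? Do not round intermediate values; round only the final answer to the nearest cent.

$12,730.12

Assessed value = $984,660 × 0.57 = $561,256.2
Thornbury County: $561,256.2 × 0.0043 = $2,413.40166
Corbett Unified SD: ($561,256.2 − $136,000) × 0.01688 = $425,256.2 × 0.01688 = $7,178.324656
Redhawk Township: ($561,256.2 − $136,000) × 0.00248 = $425,256.2 × 0.00248 = $1,054.635376
Water District: ($561,256.2 − $136,000) × 0.0049 = $425,256.2 × 0.0049 = $2,083.75538
Total = $12,730.117072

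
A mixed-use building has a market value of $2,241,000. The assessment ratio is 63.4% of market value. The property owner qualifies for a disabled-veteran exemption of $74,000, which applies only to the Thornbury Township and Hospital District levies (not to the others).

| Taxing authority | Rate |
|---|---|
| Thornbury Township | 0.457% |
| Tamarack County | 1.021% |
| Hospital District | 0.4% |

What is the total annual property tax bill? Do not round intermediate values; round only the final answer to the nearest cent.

$26,048.33

Assessed value = $2,241,000 × 0.634 = $1,420,794
Thornbury Township: ($1,420,794 − $74,000) × 0.00457 = $1,346,794 × 0.00457 = $6,154.84858
Tamarack County: $1,420,794 × 0.01021 = $14,506.30674
Hospital District: ($1,420,794 − $74,000) × 0.004 = $1,346,794 × 0.004 = $5,387.176
Total = $26,048.33132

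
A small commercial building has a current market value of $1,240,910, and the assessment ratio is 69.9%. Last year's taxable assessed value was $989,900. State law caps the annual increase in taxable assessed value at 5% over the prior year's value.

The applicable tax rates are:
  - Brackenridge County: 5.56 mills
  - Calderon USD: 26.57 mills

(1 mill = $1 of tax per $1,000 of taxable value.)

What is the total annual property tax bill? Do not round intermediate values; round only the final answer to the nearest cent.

$27,869.44

Uncapped assessed value = $1,240,910 × 0.699 = $867,396.09
Cap limit = $989,900 × 1.05 = $1,039,395
Taxable assessed value = min($867,396.09, $1,039,395) = $867,396.09 (cap does not bind)
Brackenridge County: $867,396.09 × 0.00556 = $4,822.7222604
Calderon USD: $867,396.09 × 0.02657 = $23,046.7141113
Total = $27,869.4363717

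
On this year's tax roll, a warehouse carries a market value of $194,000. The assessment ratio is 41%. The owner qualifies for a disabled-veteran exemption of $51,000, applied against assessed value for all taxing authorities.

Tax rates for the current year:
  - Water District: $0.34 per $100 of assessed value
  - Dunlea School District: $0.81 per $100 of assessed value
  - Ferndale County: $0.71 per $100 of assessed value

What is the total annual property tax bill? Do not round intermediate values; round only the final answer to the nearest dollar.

$531

Assessed value = $194,000 × 0.41 = $79,540
Taxable value = $79,540 − $51,000 = $28,540
Water District: $28,540 × 0.0034 = $97.036
Dunlea School District: $28,540 × 0.0081 = $231.174
Ferndale County: $28,540 × 0.0071 = $202.634
Total = $97.036 + $231.174 + $202.634 = $530.844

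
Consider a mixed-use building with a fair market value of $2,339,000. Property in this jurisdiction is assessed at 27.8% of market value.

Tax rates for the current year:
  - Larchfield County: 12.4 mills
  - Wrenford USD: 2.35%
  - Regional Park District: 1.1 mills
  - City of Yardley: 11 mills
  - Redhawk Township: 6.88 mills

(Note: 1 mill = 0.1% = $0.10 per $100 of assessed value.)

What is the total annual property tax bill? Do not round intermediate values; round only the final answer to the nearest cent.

Assessed value = $2,339,000 × 0.278 = $650,242
Larchfield County: $650,242 × 0.0124 = $8,063.0008
Wrenford USD: $650,242 × 0.0235 = $15,280.687
Regional Park District: $650,242 × 0.0011 = $715.2662
City of Yardley: $650,242 × 0.011 = $7,152.662
Redhawk Township: $650,242 × 0.00688 = $4,473.66496
Total = $35,685.28096

$35,685.28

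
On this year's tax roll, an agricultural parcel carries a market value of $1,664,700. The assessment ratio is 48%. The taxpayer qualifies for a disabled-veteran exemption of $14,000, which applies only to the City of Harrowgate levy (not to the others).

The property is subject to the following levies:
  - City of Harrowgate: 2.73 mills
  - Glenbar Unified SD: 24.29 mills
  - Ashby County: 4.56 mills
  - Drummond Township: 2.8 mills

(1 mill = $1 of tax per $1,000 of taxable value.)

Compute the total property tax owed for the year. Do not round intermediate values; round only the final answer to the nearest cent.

Assessed value = $1,664,700 × 0.48 = $799,056
City of Harrowgate: ($799,056 − $14,000) × 0.00273 = $785,056 × 0.00273 = $2,143.20288
Glenbar Unified SD: $799,056 × 0.02429 = $19,409.07024
Ashby County: $799,056 × 0.00456 = $3,643.69536
Drummond Township: $799,056 × 0.0028 = $2,237.3568
Total = $27,433.32528

$27,433.33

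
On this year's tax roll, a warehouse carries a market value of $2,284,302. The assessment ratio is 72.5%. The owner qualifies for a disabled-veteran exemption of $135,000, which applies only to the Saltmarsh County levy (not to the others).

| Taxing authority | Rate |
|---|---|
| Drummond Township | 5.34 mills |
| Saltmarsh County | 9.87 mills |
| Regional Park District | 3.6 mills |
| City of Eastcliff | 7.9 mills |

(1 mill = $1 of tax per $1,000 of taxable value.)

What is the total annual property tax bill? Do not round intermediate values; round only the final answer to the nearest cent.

$42,902.49

Assessed value = $2,284,302 × 0.725 = $1,656,118.95
Drummond Township: $1,656,118.95 × 0.00534 = $8,843.675193
Saltmarsh County: ($1,656,118.95 − $135,000) × 0.00987 = $1,521,118.95 × 0.00987 = $15,013.4440365
Regional Park District: $1,656,118.95 × 0.0036 = $5,962.02822
City of Eastcliff: $1,656,118.95 × 0.0079 = $13,083.339705
Total = $42,902.4871545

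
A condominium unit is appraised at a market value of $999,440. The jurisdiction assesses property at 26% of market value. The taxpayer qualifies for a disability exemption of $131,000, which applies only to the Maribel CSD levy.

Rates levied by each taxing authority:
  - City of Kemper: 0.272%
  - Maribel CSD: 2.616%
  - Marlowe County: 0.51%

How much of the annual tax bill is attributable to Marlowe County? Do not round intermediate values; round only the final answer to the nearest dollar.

$1,325

Assessed value = $999,440 × 0.26 = $259,854.4
Marlowe County taxable value = $259,854.4 (exemption does not apply)
Marlowe County levy = $259,854.4 × 0.0051 = $1,325.25744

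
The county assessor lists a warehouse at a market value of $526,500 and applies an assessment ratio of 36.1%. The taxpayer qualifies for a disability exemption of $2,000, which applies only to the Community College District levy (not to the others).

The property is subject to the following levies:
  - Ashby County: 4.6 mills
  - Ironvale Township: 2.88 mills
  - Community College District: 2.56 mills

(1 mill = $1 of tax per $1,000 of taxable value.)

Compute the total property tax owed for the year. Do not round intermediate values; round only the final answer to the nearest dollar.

Assessed value = $526,500 × 0.361 = $190,066.5
Ashby County: $190,066.5 × 0.0046 = $874.3059
Ironvale Township: $190,066.5 × 0.00288 = $547.39152
Community College District: ($190,066.5 − $2,000) × 0.00256 = $188,066.5 × 0.00256 = $481.45024
Total = $1,903.14766

$1,903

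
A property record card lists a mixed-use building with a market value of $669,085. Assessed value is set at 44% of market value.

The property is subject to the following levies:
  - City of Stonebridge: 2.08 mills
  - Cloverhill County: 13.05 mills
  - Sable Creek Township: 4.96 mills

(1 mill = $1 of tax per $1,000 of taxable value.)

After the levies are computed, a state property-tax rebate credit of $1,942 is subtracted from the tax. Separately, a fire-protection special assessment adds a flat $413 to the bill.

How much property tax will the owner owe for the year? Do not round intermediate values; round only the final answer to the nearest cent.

Assessed value = $669,085 × 0.44 = $294,397.4
City of Stonebridge: $294,397.4 × 0.00208 = $612.346592
Cloverhill County: $294,397.4 × 0.01305 = $3,841.88607
Sable Creek Township: $294,397.4 × 0.00496 = $1,460.211104
Levies subtotal = $5,914.443766
After credit = $5,914.443766 − $1,942 = $3,972.443766
Total = $3,972.443766 + $413 = $4,385.443766

$4,385.44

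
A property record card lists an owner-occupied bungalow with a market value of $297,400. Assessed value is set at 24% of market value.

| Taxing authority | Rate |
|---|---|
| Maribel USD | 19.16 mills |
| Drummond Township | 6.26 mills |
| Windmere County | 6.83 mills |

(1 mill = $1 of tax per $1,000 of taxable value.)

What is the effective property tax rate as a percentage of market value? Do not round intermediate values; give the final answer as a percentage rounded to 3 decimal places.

Assessed value = $297,400 × 0.24 = $71,376
Maribel USD: $71,376 × 0.01916 = $1,367.56416
Drummond Township: $71,376 × 0.00626 = $446.81376
Windmere County: $71,376 × 0.00683 = $487.49808
Total tax = $2,301.876
Effective rate = $2,301.876 ÷ $297,400 = 0.774% of market value

0.774%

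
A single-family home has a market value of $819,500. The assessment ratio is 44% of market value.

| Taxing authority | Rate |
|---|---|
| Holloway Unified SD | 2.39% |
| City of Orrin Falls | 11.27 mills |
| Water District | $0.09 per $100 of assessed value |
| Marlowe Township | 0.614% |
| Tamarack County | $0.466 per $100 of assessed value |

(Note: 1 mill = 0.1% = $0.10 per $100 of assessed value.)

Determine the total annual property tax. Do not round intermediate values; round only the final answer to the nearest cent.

$16,900.38

Assessed value = $819,500 × 0.44 = $360,580
Holloway Unified SD: $360,580 × 0.0239 = $8,617.862
City of Orrin Falls: $360,580 × 0.01127 = $4,063.7366
Water District: $360,580 × 0.0009 = $324.522
Marlowe Township: $360,580 × 0.00614 = $2,213.9612
Tamarack County: $360,580 × 0.00466 = $1,680.3028
Total = $16,900.3846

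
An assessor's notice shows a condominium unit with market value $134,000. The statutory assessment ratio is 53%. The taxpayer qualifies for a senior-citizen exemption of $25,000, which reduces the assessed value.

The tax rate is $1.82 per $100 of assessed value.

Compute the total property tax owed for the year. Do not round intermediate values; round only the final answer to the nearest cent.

$837.56

Assessed value = $134,000 × 0.53 = $71,020
Taxable value = $71,020 − $25,000 = $46,020
Tax = $46,020 × 0.0182 = $837.564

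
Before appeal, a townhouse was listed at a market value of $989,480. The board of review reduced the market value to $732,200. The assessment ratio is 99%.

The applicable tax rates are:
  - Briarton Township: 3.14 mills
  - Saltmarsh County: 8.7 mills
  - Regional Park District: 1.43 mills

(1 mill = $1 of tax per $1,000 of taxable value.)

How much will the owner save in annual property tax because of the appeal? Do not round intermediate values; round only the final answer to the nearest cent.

Old assessed value = $989,480 × 0.99 = $979,585.2
New assessed value = $732,200 × 0.99 = $724,878
Combined rate = 0.00314 + 0.0087 + 0.00143 = 0.01327
Old tax = $979,585.2 × 0.01327 = $12,999.095604
New tax = $724,878 × 0.01327 = $9,619.13106
Reduction = $12,999.095604 − $9,619.13106 = $3,379.964544

$3,379.96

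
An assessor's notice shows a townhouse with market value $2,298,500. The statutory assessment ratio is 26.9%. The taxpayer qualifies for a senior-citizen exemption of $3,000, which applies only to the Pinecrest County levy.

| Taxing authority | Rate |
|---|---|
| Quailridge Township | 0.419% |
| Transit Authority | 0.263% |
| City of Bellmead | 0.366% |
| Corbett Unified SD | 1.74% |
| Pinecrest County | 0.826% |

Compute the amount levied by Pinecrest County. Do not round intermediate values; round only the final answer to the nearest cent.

Assessed value = $2,298,500 × 0.269 = $618,296.5
Pinecrest County taxable value = $618,296.5 − $3,000 = $615,296.5
Pinecrest County levy = $615,296.5 × 0.00826 = $5,082.34909

$5,082.35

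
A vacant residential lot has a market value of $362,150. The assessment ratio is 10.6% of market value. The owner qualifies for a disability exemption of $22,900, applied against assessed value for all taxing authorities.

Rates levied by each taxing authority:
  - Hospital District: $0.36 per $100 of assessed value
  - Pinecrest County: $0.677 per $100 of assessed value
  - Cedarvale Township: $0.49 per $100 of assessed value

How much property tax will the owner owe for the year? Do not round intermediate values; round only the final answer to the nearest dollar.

Assessed value = $362,150 × 0.106 = $38,387.9
Taxable value = $38,387.9 − $22,900 = $15,487.9
Hospital District: $15,487.9 × 0.0036 = $55.75644
Pinecrest County: $15,487.9 × 0.00677 = $104.853083
Cedarvale Township: $15,487.9 × 0.0049 = $75.89071
Total = $55.75644 + $104.853083 + $75.89071 = $236.500233

$237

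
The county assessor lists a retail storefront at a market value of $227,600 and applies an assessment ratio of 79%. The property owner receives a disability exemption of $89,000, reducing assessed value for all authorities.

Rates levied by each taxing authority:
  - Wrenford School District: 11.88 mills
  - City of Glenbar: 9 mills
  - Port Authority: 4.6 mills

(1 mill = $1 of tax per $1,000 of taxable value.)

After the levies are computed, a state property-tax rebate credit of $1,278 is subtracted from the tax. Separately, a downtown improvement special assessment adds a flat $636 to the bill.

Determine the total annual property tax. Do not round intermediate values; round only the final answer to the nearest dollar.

Assessed value = $227,600 × 0.79 = $179,804
Taxable value = $179,804 − $89,000 = $90,804
Wrenford School District: $90,804 × 0.01188 = $1,078.75152
City of Glenbar: $90,804 × 0.009 = $817.236
Port Authority: $90,804 × 0.0046 = $417.6984
Levies subtotal = $2,313.68592
After credit = $2,313.68592 − $1,278 = $1,035.68592
Total = $1,035.68592 + $636 = $1,671.68592

$1,672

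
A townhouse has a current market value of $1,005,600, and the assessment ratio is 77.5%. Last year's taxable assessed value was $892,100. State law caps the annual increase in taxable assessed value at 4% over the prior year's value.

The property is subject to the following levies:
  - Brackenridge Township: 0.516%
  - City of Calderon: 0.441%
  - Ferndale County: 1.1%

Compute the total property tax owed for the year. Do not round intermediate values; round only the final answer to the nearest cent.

$16,031.02

Uncapped assessed value = $1,005,600 × 0.775 = $779,340
Cap limit = $892,100 × 1.04 = $927,784
Taxable assessed value = min($779,340, $927,784) = $779,340 (cap does not bind)
Brackenridge Township: $779,340 × 0.00516 = $4,021.3944
City of Calderon: $779,340 × 0.00441 = $3,436.8894
Ferndale County: $779,340 × 0.011 = $8,572.74
Total = $16,031.0238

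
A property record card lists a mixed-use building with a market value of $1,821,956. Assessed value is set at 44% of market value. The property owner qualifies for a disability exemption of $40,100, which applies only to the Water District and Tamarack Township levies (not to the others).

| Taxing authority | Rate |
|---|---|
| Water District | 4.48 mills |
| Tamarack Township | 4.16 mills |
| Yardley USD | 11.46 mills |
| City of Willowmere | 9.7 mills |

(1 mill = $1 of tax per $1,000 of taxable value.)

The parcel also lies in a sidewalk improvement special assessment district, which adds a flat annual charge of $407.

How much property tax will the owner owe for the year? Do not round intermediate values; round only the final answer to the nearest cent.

Assessed value = $1,821,956 × 0.44 = $801,660.64
Water District: ($801,660.64 − $40,100) × 0.00448 = $761,560.64 × 0.00448 = $3,411.7916672
Tamarack Township: ($801,660.64 − $40,100) × 0.00416 = $761,560.64 × 0.00416 = $3,168.0922624
Yardley USD: $801,660.64 × 0.01146 = $9,187.0309344
City of Willowmere: $801,660.64 × 0.0097 = $7,776.108208
Levies subtotal = $23,543.023072
Total = $23,543.023072 + $407 = $23,950.023072

$23,950.02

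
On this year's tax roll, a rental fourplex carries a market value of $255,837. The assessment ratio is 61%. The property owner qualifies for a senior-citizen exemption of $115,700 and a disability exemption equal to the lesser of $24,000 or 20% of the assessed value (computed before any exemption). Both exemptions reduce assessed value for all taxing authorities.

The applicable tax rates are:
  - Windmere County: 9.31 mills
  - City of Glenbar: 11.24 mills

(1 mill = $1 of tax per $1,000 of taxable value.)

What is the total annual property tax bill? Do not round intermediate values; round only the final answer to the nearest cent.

$336.21

Assessed value = $255,837 × 0.61 = $156,060.57
Disability exemption = min($24,000, 20% × $156,060.57) = min($24,000, $31,212.114) = $24,000 (dollar cap binds)
Taxable value = $156,060.57 − $115,700 − $24,000 = $16,360.57
Windmere County: $16,360.57 × 0.00931 = $152.3169067
City of Glenbar: $16,360.57 × 0.01124 = $183.8928068
Total = $336.2097135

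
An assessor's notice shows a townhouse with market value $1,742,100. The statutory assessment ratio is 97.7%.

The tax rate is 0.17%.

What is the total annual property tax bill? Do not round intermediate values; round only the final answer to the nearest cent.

$2,893.45

Assessed value = $1,742,100 × 0.977 = $1,702,031.7
Tax = $1,702,031.7 × 0.0017 = $2,893.45389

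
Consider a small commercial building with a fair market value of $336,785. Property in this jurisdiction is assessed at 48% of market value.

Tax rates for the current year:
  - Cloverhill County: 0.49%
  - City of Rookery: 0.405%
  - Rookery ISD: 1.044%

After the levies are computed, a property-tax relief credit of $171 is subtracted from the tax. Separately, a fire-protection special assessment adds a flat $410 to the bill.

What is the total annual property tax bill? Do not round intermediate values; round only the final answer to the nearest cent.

Assessed value = $336,785 × 0.48 = $161,656.8
Cloverhill County: $161,656.8 × 0.0049 = $792.11832
City of Rookery: $161,656.8 × 0.00405 = $654.71004
Rookery ISD: $161,656.8 × 0.01044 = $1,687.696992
Levies subtotal = $3,134.525352
After credit = $3,134.525352 − $171 = $2,963.525352
Total = $2,963.525352 + $410 = $3,373.525352

$3,373.53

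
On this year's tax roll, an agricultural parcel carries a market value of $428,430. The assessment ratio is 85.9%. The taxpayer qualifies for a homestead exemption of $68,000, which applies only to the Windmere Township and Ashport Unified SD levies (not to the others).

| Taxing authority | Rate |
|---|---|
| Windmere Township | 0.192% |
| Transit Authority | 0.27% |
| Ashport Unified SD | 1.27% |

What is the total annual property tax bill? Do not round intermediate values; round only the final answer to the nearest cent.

Assessed value = $428,430 × 0.859 = $368,021.37
Windmere Township: ($368,021.37 − $68,000) × 0.00192 = $300,021.37 × 0.00192 = $576.0410304
Transit Authority: $368,021.37 × 0.0027 = $993.657699
Ashport Unified SD: ($368,021.37 − $68,000) × 0.0127 = $300,021.37 × 0.0127 = $3,810.271399
Total = $5,379.9701284

$5,379.97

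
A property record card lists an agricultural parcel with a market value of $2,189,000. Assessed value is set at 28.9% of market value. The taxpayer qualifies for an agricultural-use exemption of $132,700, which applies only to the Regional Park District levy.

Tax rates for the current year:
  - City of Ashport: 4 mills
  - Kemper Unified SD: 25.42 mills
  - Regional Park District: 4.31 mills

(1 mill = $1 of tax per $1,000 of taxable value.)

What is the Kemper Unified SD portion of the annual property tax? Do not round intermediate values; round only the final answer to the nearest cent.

Assessed value = $2,189,000 × 0.289 = $632,621
Kemper Unified SD taxable value = $632,621 (exemption does not apply)
Kemper Unified SD levy = $632,621 × 0.02542 = $16,081.22582

$16,081.23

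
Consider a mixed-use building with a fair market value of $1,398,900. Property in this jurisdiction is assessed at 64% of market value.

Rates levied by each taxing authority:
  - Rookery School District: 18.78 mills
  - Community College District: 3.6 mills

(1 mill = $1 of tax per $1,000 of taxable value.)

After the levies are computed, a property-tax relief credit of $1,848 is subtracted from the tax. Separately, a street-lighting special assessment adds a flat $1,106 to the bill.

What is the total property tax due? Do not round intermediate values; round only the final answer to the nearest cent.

$19,294.72

Assessed value = $1,398,900 × 0.64 = $895,296
Rookery School District: $895,296 × 0.01878 = $16,813.65888
Community College District: $895,296 × 0.0036 = $3,223.0656
Levies subtotal = $20,036.72448
After credit = $20,036.72448 − $1,848 = $18,188.72448
Total = $18,188.72448 + $1,106 = $19,294.72448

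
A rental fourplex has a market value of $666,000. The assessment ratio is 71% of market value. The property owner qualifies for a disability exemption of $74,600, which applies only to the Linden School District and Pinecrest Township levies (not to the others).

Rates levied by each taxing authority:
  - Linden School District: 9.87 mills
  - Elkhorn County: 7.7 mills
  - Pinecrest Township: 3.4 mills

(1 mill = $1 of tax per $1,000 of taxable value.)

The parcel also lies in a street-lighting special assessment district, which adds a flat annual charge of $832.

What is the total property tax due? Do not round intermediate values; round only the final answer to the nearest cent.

Assessed value = $666,000 × 0.71 = $472,860
Linden School District: ($472,860 − $74,600) × 0.00987 = $398,260 × 0.00987 = $3,930.8262
Elkhorn County: $472,860 × 0.0077 = $3,641.022
Pinecrest Township: ($472,860 − $74,600) × 0.0034 = $398,260 × 0.0034 = $1,354.084
Levies subtotal = $8,925.9322
Total = $8,925.9322 + $832 = $9,757.9322

$9,757.93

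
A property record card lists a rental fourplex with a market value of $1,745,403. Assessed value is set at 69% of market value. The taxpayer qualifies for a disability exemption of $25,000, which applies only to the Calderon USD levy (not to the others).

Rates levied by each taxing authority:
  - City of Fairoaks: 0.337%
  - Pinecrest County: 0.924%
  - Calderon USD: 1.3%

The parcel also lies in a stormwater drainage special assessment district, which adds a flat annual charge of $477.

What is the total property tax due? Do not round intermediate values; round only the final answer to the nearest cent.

$30,994.84

Assessed value = $1,745,403 × 0.69 = $1,204,328.07
City of Fairoaks: $1,204,328.07 × 0.00337 = $4,058.5855959
Pinecrest County: $1,204,328.07 × 0.00924 = $11,127.9913668
Calderon USD: ($1,204,328.07 − $25,000) × 0.013 = $1,179,328.07 × 0.013 = $15,331.26491
Levies subtotal = $30,517.8418727
Total = $30,517.8418727 + $477 = $30,994.8418727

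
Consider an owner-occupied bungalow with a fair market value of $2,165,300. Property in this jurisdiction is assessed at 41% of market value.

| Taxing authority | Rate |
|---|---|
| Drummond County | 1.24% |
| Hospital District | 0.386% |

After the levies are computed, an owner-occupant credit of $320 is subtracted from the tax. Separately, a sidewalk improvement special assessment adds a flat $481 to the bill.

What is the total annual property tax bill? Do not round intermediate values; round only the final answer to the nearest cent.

$14,596.19

Assessed value = $2,165,300 × 0.41 = $887,773
Drummond County: $887,773 × 0.0124 = $11,008.3852
Hospital District: $887,773 × 0.00386 = $3,426.80378
Levies subtotal = $14,435.18898
After credit = $14,435.18898 − $320 = $14,115.18898
Total = $14,115.18898 + $481 = $14,596.18898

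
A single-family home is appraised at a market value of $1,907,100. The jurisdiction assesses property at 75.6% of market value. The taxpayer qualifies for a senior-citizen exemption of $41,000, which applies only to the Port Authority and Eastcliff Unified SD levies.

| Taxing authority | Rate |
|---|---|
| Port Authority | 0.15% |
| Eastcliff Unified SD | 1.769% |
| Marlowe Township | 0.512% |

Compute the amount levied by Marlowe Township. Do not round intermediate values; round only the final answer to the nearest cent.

Assessed value = $1,907,100 × 0.756 = $1,441,767.6
Marlowe Township taxable value = $1,441,767.6 (exemption does not apply)
Marlowe Township levy = $1,441,767.6 × 0.00512 = $7,381.850112

$7,381.85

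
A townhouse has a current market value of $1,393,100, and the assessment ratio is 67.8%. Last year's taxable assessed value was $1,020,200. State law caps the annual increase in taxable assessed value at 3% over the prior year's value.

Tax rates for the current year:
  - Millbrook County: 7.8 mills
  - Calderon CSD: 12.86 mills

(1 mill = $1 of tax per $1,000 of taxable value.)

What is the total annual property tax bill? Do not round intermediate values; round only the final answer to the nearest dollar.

Uncapped assessed value = $1,393,100 × 0.678 = $944,521.8
Cap limit = $1,020,200 × 1.03 = $1,050,806
Taxable assessed value = min($944,521.8, $1,050,806) = $944,521.8 (cap does not bind)
Millbrook County: $944,521.8 × 0.0078 = $7,367.27004
Calderon CSD: $944,521.8 × 0.01286 = $12,146.550348
Total = $19,513.820388

$19,514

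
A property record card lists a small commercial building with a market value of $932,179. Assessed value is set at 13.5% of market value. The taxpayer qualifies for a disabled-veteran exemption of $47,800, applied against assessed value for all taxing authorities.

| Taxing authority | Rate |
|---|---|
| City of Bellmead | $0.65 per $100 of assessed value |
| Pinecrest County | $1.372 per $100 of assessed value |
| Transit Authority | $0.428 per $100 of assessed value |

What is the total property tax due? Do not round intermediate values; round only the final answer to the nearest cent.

Assessed value = $932,179 × 0.135 = $125,844.165
Taxable value = $125,844.165 − $47,800 = $78,044.165
City of Bellmead: $78,044.165 × 0.0065 = $507.2870725
Pinecrest County: $78,044.165 × 0.01372 = $1,070.7659438
Transit Authority: $78,044.165 × 0.00428 = $334.0290262
Total = $507.2870725 + $1,070.7659438 + $334.0290262 = $1,912.0820425

$1,912.08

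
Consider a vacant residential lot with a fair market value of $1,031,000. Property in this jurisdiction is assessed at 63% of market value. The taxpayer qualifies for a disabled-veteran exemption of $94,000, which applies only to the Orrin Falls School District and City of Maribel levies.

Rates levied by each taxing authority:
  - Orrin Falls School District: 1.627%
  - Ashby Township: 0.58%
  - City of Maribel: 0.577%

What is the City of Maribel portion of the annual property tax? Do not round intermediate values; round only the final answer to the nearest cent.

$3,205.41

Assessed value = $1,031,000 × 0.63 = $649,530
City of Maribel taxable value = $649,530 − $94,000 = $555,530
City of Maribel levy = $555,530 × 0.00577 = $3,205.4081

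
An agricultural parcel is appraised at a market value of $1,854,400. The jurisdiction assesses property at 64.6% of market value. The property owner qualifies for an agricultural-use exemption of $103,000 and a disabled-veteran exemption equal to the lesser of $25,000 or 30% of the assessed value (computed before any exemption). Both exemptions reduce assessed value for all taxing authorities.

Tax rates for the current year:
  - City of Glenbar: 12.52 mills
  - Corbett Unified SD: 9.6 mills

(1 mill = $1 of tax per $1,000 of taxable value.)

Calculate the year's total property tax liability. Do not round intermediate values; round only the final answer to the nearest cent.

Assessed value = $1,854,400 × 0.646 = $1,197,942.4
Disabled-veteran exemption = min($25,000, 30% × $1,197,942.4) = min($25,000, $359,382.72) = $25,000 (dollar cap binds)
Taxable value = $1,197,942.4 − $103,000 − $25,000 = $1,069,942.4
City of Glenbar: $1,069,942.4 × 0.01252 = $13,395.678848
Corbett Unified SD: $1,069,942.4 × 0.0096 = $10,271.44704
Total = $23,667.125888

$23,667.13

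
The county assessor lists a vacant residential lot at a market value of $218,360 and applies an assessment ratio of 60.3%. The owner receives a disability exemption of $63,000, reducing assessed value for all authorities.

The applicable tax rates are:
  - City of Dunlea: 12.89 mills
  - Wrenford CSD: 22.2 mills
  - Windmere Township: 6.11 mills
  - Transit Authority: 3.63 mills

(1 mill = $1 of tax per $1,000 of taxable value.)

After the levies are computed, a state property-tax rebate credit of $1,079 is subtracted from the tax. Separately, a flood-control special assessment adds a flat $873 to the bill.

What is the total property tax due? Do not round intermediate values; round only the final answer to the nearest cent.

Assessed value = $218,360 × 0.603 = $131,671.08
Taxable value = $131,671.08 − $63,000 = $68,671.08
City of Dunlea: $68,671.08 × 0.01289 = $885.1702212
Wrenford CSD: $68,671.08 × 0.0222 = $1,524.497976
Windmere Township: $68,671.08 × 0.00611 = $419.5802988
Transit Authority: $68,671.08 × 0.00363 = $249.2760204
Levies subtotal = $3,078.5245164
After credit = $3,078.5245164 − $1,079 = $1,999.5245164
Total = $1,999.5245164 + $873 = $2,872.5245164

$2,872.52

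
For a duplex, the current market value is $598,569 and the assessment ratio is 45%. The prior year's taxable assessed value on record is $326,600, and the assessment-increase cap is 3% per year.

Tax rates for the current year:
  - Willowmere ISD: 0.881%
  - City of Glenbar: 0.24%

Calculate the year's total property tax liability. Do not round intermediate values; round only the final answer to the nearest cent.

$3,019.48

Uncapped assessed value = $598,569 × 0.45 = $269,356.05
Cap limit = $326,600 × 1.03 = $336,398
Taxable assessed value = min($269,356.05, $336,398) = $269,356.05 (cap does not bind)
Willowmere ISD: $269,356.05 × 0.00881 = $2,373.0268005
City of Glenbar: $269,356.05 × 0.0024 = $646.45452
Total = $3,019.4813205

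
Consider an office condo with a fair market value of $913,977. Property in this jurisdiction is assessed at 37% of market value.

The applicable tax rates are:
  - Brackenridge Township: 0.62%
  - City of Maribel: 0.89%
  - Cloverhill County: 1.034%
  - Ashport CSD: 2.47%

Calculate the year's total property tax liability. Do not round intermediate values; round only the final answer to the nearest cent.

Assessed value = $913,977 × 0.37 = $338,171.49
Brackenridge Township: $338,171.49 × 0.0062 = $2,096.663238
City of Maribel: $338,171.49 × 0.0089 = $3,009.726261
Cloverhill County: $338,171.49 × 0.01034 = $3,496.6932066
Ashport CSD: $338,171.49 × 0.0247 = $8,352.835803
Total = $2,096.663238 + $3,009.726261 + $3,496.6932066 + $8,352.835803 = $16,955.9185086

$16,955.92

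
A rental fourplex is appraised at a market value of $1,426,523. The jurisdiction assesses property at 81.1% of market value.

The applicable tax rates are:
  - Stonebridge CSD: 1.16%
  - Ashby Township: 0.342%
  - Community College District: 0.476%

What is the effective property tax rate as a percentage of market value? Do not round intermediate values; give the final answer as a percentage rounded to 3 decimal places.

Assessed value = $1,426,523 × 0.811 = $1,156,910.153
Stonebridge CSD: $1,156,910.153 × 0.0116 = $13,420.1577748
Ashby Township: $1,156,910.153 × 0.00342 = $3,956.63272326
Community College District: $1,156,910.153 × 0.00476 = $5,506.89232828
Total tax = $22,883.68282634
Effective rate = $22,883.68282634 ÷ $1,426,523 = 1.604% of market value

1.604%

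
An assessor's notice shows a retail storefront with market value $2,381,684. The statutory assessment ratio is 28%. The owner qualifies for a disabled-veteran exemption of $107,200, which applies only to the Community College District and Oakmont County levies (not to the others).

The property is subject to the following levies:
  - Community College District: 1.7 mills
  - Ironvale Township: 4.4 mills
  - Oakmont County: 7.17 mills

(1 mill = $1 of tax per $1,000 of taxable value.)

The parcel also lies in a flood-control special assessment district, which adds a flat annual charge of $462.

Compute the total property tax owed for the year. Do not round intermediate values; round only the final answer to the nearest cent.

Assessed value = $2,381,684 × 0.28 = $666,871.52
Community College District: ($666,871.52 − $107,200) × 0.0017 = $559,671.52 × 0.0017 = $951.441584
Ironvale Township: $666,871.52 × 0.0044 = $2,934.234688
Oakmont County: ($666,871.52 − $107,200) × 0.00717 = $559,671.52 × 0.00717 = $4,012.8447984
Levies subtotal = $7,898.5210704
Total = $7,898.5210704 + $462 = $8,360.5210704

$8,360.52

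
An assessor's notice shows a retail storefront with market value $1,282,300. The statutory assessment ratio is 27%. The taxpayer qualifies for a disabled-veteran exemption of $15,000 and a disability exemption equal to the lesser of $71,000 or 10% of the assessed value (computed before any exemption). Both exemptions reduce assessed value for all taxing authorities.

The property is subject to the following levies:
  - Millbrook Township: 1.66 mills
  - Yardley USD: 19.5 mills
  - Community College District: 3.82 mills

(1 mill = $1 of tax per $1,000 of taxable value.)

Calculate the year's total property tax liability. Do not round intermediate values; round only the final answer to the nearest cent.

Assessed value = $1,282,300 × 0.27 = $346,221
Disability exemption = min($71,000, 10% × $346,221) = min($71,000, $34,622.1) = $34,622.1 (percentage binds)
Taxable value = $346,221 − $15,000 − $34,622.1 = $296,598.9
Millbrook Township: $296,598.9 × 0.00166 = $492.354174
Yardley USD: $296,598.9 × 0.0195 = $5,783.67855
Community College District: $296,598.9 × 0.00382 = $1,133.007798
Total = $7,409.040522

$7,409.04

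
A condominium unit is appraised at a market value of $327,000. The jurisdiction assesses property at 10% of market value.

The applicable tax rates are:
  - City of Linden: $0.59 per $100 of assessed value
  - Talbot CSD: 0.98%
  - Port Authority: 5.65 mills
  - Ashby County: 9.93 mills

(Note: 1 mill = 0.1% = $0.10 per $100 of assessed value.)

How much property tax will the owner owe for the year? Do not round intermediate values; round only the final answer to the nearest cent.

$1,022.86

Assessed value = $327,000 × 0.1 = $32,700
City of Linden: $32,700 × 0.0059 = $192.93
Talbot CSD: $32,700 × 0.0098 = $320.46
Port Authority: $32,700 × 0.00565 = $184.755
Ashby County: $32,700 × 0.00993 = $324.711
Total = $1,022.856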